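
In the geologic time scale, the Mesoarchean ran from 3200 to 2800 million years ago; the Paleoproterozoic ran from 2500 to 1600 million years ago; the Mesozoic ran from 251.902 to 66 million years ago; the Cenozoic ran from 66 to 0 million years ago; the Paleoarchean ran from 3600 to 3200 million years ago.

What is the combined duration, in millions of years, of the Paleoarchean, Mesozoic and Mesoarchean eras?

985.902 million years

Duration is start − end for each: (3600 − 3200) + (251.902 − 66) + (3200 − 2800).
That is 400 + 185.902 + 400, which totals 985.902 million years.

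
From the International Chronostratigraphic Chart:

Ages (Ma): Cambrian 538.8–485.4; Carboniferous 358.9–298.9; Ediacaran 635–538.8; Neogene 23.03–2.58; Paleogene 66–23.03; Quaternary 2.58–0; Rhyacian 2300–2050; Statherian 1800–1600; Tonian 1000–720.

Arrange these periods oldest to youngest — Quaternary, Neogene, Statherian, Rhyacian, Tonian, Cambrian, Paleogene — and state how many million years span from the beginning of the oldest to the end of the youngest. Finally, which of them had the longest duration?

Rhyacian → Statherian → Tonian → Cambrian → Paleogene → Neogene → Quaternary; total span 2300 Myr; longest is Tonian

From the excerpt: Quaternary 2.58–0; Neogene 23.03–2.58; Statherian 1800–1600; Rhyacian 2300–2050; Tonian 1000–720; Cambrian 538.8–485.4; Paleogene 66–23.03 (Ma).
Larger Ma is earlier, so the oldest is Rhyacian and the youngest is Quaternary; oldest to youngest: Rhyacian, Statherian, Tonian, Cambrian, Paleogene, Neogene, Quaternary.
Oldest start 2300 minus youngest end 0 gives 2300 Myr overall.
Individual lengths (start − end): Paleogene 42.97; Statherian 200; Neogene 20.45; Rhyacian 250; Tonian 280; Cambrian 53.4; Quaternary 2.58. The largest is Tonian at 280 Myr.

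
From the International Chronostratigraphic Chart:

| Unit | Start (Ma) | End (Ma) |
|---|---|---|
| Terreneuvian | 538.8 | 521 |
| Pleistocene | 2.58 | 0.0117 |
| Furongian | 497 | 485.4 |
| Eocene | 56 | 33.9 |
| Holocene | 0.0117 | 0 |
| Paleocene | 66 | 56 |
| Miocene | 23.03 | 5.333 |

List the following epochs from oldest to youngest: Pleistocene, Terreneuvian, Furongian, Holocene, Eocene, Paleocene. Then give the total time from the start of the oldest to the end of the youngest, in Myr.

Terreneuvian → Furongian → Paleocene → Eocene → Pleistocene → Holocene; total span 538.8 Myr

From the excerpt: Pleistocene 2.58–0.0117; Terreneuvian 538.8–521; Furongian 497–485.4; Holocene 0.0117–0; Eocene 56–33.9; Paleocene 66–56 (Ma).
Larger Ma is earlier, so the oldest is Terreneuvian and the youngest is Holocene; oldest to youngest: Terreneuvian, Furongian, Paleocene, Eocene, Pleistocene, Holocene.
Oldest start 538.8 minus youngest end 0 gives 538.8 Myr overall.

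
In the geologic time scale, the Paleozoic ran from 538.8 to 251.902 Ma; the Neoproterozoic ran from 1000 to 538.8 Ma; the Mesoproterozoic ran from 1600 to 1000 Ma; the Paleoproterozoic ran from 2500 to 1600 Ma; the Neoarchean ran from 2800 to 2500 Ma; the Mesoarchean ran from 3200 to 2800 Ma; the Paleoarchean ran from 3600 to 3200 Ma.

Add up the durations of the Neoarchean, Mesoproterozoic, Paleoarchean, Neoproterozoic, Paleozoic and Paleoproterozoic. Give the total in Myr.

Each duration: Neoarchean = 300; Mesoproterozoic = 600; Paleoarchean = 400; Neoproterozoic = 461.2; Paleozoic = 286.898; Paleoproterozoic = 900.
Sum: 300 + 600 + 400 + 461.2 + 286.898 + 900 = 2948.098 Myr.

2948.098 million years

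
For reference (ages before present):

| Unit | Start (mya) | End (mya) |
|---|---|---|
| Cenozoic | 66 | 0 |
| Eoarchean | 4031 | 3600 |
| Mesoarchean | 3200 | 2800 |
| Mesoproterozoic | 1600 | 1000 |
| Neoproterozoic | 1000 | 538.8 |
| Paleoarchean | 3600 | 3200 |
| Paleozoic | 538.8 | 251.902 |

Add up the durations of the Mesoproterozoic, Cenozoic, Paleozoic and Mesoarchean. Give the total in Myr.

1352.898 million years

Each duration: Mesoproterozoic = 600; Cenozoic = 66; Paleozoic = 286.898; Mesoarchean = 400.
Sum: 600 + 66 + 286.898 + 400 = 1352.898 Myr.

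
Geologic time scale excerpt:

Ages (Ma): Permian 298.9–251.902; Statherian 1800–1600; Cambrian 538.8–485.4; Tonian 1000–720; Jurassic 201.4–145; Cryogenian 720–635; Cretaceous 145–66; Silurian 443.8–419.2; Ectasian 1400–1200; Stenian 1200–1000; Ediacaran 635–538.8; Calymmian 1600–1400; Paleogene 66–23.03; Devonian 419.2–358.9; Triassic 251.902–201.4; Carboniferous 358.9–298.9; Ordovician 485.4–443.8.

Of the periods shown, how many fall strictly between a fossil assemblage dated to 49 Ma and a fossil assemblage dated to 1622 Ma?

15

1622 Ma sits inside the Statherian (1800–1600) and 49 Ma inside the Paleogene (66–23.03); neither of those is wholly between the two dates.
The listed periods lying completely between them are Calymmian, Ectasian, Stenian, Tonian, Cryogenian, Ediacaran, Cambrian, Ordovician, Silurian, Devonian, Carboniferous, Permian, Triassic, Jurassic, Cretaceous — 15 in all.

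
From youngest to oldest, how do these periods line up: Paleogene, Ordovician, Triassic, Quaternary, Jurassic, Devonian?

Era membership (oldest first within each) — Paleozoic: Ordovician, Devonian; Mesozoic: Triassic, Jurassic; Cenozoic: Paleogene, Quaternary. Paleozoic precedes Mesozoic, which precedes Cenozoic. Concatenating the groups in that era order and then reversing gives youngest to oldest.

Quaternary, then Paleogene, then Jurassic, then Triassic, then Devonian, then Ordovician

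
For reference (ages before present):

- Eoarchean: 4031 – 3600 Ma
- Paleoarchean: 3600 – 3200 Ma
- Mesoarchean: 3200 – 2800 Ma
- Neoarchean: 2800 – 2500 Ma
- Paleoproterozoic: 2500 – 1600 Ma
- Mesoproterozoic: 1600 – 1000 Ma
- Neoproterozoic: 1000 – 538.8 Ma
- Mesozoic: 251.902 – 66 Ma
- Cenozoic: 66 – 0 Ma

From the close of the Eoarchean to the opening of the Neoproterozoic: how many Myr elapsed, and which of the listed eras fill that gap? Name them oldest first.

2600 million years; Paleoarchean, Mesoarchean, Neoarchean, Paleoproterozoic, Mesoproterozoic

The Eoarchean closes at 3600 Ma and the Neoproterozoic opens at 1000 Ma, so the interval is 3600 − 1000 = 2600 Myr.
An era fits inside if it starts at or after 3600 Ma and ends at or before 1000 Ma; oldest first that gives Paleoarchean, Mesoarchean, Neoarchean, Paleoproterozoic, Mesoproterozoic.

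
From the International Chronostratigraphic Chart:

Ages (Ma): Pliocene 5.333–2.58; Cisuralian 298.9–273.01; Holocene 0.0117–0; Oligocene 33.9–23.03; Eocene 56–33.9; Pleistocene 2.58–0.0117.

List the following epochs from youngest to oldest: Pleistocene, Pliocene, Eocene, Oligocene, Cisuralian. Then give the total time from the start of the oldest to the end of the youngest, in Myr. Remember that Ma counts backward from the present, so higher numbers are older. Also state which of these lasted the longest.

Pleistocene → Pliocene → Oligocene → Eocene → Cisuralian; total span 298.8883 Myr; longest is Cisuralian

Start ages (Ma): Cisuralian 298.9, Eocene 56, Oligocene 33.9, Pliocene 5.333, Pleistocene 2.58.
Ordered youngest to oldest: Pleistocene, Pliocene, Oligocene, Eocene, Cisuralian.
Span = 298.9 − 0.0117 = 298.8883 Myr.
Durations: Pliocene 2.753, Pleistocene 2.5683, Cisuralian 25.89, Oligocene 10.87, Eocene 22.1 → longest is Cisuralian (25.89 Myr).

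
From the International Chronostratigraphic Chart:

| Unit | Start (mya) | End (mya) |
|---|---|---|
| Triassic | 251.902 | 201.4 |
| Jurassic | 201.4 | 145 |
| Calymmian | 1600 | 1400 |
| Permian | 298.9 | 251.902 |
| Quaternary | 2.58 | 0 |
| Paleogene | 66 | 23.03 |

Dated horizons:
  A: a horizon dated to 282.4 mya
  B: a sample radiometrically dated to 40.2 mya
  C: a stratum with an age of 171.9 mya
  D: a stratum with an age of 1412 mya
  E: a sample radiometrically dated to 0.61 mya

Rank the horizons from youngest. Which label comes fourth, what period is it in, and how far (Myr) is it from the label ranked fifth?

Sorted youngest-first by Ma: E (0.61), B (40.2), C (171.9), A (282.4), D (1412).
The fourth youngest is A at 282.4 Ma, which lies in 298.9–251.902 Ma: the Permian.
The fifth youngest is D at 1412 Ma; separation = |282.4 − 1412| = 1129.6 Myr.

A, in the Permian; 1129.6 million years to D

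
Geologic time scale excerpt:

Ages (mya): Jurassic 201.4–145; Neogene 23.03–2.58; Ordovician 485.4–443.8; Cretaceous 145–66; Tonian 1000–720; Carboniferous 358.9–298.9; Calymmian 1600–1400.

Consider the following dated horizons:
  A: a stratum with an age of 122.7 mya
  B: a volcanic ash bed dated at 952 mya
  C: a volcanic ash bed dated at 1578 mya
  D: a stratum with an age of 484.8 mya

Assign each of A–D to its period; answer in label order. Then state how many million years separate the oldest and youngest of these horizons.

Match each age against the start–end ranges in the excerpt: A = 122.7 Ma → Cretaceous (145–66); B = 952 Ma → Tonian (1000–720); C = 1578 Ma → Calymmian (1600–1400); D = 484.8 Ma → Ordovician (485.4–443.8).
The largest age is 1578 Ma and the smallest is 122.7 Ma; their difference is 1455.3 Myr.

A — Cretaceous; B — Tonian; C — Calymmian; D — Ordovician; span 1455.3 million years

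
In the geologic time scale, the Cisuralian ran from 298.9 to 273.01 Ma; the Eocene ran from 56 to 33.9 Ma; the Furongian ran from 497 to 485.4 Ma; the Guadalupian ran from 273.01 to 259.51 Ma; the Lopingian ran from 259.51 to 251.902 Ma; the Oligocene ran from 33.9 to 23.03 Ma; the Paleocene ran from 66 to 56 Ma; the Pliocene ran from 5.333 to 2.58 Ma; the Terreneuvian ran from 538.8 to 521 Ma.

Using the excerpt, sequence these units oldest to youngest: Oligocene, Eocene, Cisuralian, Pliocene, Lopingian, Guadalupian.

Sorting by start age (descending Ma, since larger Ma = older): Cisuralian start 298.9, Guadalupian start 273.01, Lopingian start 259.51, Eocene start 56, Oligocene start 33.9, Pliocene start 5.333.

Cisuralian, then Guadalupian, then Lopingian, then Eocene, then Oligocene, then Pliocene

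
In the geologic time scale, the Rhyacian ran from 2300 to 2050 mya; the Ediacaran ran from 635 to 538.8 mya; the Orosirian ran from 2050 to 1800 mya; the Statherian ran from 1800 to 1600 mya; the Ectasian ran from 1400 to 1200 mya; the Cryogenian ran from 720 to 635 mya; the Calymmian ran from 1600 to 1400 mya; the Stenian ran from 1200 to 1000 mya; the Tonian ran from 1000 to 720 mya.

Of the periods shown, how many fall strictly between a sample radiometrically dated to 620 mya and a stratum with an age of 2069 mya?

7

2069 Ma sits inside the Rhyacian (2300–2050) and 620 Ma inside the Ediacaran (635–538.8); neither of those is wholly between the two dates.
The listed periods lying completely between them are Orosirian, Statherian, Calymmian, Ectasian, Stenian, Tonian, Cryogenian — 7 in all.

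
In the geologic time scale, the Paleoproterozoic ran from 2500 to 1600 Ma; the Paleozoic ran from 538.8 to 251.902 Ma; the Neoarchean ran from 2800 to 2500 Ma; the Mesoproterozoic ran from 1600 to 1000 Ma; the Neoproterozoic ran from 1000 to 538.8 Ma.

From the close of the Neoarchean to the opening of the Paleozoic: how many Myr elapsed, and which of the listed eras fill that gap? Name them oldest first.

The Neoarchean closes at 2500 Ma and the Paleozoic opens at 538.8 Ma, so the interval is 2500 − 538.8 = 1961.2 Myr.
An era fits inside if it starts at or after 2500 Ma and ends at or before 538.8 Ma; oldest first that gives Paleoproterozoic, Mesoproterozoic, Neoproterozoic.

1961.2 million years; Paleoproterozoic, Mesoproterozoic, Neoproterozoic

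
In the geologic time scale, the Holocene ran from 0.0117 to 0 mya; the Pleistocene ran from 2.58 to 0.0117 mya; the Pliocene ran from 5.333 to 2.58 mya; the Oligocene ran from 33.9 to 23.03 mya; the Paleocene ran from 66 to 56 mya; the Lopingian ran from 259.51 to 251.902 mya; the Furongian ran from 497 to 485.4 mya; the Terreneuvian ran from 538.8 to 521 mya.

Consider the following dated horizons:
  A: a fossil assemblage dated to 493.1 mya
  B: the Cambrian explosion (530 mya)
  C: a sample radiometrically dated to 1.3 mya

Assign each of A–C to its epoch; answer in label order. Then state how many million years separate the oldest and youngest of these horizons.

Match each age against the start–end ranges in the excerpt: A = 493.1 Ma → Furongian (497–485.4); B = 530 Ma → Terreneuvian (538.8–521); C = 1.3 Ma → Pleistocene (2.58–0.0117).
The largest age is 530 Ma and the smallest is 1.3 Ma; their difference is 528.7 Myr.

A — Furongian; B — Terreneuvian; C — Pleistocene; span 528.7 million years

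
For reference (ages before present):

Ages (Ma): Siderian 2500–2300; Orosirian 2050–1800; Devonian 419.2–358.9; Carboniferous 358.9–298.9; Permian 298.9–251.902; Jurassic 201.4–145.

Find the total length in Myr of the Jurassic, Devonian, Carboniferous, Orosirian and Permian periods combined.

Each duration: Jurassic = 56.4; Devonian = 60.3; Carboniferous = 60; Orosirian = 250; Permian = 46.998.
Sum: 56.4 + 60.3 + 60 + 250 + 46.998 = 473.698 Myr.

473.698 million years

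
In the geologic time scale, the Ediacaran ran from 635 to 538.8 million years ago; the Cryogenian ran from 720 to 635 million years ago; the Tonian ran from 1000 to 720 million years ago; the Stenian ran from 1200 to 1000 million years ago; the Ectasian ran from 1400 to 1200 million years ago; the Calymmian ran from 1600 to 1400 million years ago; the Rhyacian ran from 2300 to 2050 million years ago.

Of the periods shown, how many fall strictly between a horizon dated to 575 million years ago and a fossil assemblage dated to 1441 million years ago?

4

The older date is 1441 Ma and the younger is 575 Ma.
Periods with start < 1441 and end > 575 Ma: Ectasian (1400–1200), Stenian (1200–1000), Tonian (1000–720), Cryogenian (720–635).
That is 4 complete periods.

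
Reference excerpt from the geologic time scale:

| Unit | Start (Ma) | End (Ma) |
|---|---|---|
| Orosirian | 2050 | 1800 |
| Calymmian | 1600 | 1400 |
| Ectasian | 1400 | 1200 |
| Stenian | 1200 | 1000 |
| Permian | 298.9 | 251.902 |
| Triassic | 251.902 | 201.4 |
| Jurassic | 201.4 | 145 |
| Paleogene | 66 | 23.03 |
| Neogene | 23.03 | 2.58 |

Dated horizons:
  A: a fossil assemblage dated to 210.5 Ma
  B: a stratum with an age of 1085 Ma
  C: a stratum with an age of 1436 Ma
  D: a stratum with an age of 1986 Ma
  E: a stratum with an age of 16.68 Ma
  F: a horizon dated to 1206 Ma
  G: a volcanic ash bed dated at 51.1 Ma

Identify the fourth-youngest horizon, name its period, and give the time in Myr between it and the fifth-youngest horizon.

B, in the Stenian; 121 million years to F

Smaller Ma means younger, so youngest first: E 16.68 < G 51.1 < A 210.5 < B 1085 < F 1206 < C 1436 < D 1986.
Counting 4 along gives B (1085 Ma); the excerpt puts that inside the Stenian, 1200–1000 Ma.
Next in line is F (1206 Ma), and 1206 − 1085 = 121 Myr.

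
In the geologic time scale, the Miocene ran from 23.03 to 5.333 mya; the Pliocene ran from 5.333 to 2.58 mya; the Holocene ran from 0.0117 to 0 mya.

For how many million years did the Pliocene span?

2.753 million years

5.333 − 2.58 = 2.753 million years.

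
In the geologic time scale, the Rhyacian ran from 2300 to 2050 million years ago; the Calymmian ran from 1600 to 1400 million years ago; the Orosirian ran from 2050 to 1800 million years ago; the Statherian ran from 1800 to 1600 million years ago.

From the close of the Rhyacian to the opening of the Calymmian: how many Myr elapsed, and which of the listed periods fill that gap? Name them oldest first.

450 million years; Orosirian, Statherian

The Rhyacian closes at 2050 Ma and the Calymmian opens at 1600 Ma, so the interval is 2050 − 1600 = 450 Myr.
A period fits inside if it starts at or after 2050 Ma and ends at or before 1600 Ma; oldest first that gives Orosirian, Statherian.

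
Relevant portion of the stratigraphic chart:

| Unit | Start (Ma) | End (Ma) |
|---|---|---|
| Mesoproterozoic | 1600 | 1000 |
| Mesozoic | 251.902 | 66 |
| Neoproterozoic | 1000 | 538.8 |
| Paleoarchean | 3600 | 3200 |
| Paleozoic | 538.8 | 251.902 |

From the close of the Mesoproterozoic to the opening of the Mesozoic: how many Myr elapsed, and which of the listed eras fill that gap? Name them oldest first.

748.098 million years; Neoproterozoic, Paleozoic

The Mesoproterozoic closes at 1000 Ma and the Mesozoic opens at 251.902 Ma, so the interval is 1000 − 251.902 = 748.098 Myr.
An era fits inside if it starts at or after 1000 Ma and ends at or before 251.902 Ma; oldest first that gives Neoproterozoic, Paleozoic.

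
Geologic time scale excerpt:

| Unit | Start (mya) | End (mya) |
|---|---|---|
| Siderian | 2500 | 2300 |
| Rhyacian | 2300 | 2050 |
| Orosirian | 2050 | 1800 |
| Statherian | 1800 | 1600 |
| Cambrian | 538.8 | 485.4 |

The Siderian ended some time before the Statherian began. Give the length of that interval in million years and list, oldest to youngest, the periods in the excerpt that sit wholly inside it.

500 million years; Rhyacian, Orosirian

The Siderian closes at 2300 Ma and the Statherian opens at 1800 Ma, so the interval is 2300 − 1800 = 500 Myr.
A period fits inside if it starts at or after 2300 Ma and ends at or before 1800 Ma; oldest first that gives Rhyacian, Orosirian.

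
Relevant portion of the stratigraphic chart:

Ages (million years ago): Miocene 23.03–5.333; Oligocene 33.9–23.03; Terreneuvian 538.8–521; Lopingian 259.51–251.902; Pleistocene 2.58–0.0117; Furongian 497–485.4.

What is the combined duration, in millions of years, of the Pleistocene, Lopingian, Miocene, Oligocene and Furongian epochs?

50.3433 million years

Duration is start − end for each: (2.58 − 0.0117) + (259.51 − 251.902) + (23.03 − 5.333) + (33.9 − 23.03) + (497 − 485.4).
That is 2.5683 + 7.608 + 17.697 + 10.87 + 11.6, which totals 50.3433 million years.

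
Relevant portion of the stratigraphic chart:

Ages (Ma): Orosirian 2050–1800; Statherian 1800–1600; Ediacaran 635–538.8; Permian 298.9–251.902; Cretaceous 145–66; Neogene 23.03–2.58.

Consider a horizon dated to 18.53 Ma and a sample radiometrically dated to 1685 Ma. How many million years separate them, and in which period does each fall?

Elapsed time: 1685 − 18.53 = 1666.47 Myr.
18.53 Ma lies within 23.03–2.58 Ma: Neogene.
1685 Ma lies within 1800–1600 Ma: Statherian.

1666.47 million years apart; the first in the Neogene, the second in the Statherian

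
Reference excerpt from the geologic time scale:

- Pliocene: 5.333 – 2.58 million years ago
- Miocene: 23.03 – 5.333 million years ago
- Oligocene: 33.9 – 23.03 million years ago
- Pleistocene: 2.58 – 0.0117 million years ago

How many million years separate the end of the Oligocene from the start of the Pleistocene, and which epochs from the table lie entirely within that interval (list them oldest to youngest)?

20.45 million years; Miocene, Pliocene

The Oligocene closes at 23.03 Ma and the Pleistocene opens at 2.58 Ma, so the interval is 23.03 − 2.58 = 20.45 Myr.
An epoch fits inside if it starts at or after 23.03 Ma and ends at or before 2.58 Ma; oldest first that gives Miocene, Pliocene.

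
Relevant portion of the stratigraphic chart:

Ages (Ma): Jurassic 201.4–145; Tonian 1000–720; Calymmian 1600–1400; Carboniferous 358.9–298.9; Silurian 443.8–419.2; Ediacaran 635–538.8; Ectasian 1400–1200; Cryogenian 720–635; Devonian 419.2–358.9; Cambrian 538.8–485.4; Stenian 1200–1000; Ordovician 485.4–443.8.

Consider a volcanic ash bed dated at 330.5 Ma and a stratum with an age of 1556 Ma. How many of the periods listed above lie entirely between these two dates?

The older date is 1556 Ma and the younger is 330.5 Ma.
Periods with start < 1556 and end > 330.5 Ma: Ectasian (1400–1200), Stenian (1200–1000), Tonian (1000–720), Cryogenian (720–635), Ediacaran (635–538.8), Cambrian (538.8–485.4), Ordovician (485.4–443.8), Silurian (443.8–419.2), Devonian (419.2–358.9).
That is 9 complete periods.

9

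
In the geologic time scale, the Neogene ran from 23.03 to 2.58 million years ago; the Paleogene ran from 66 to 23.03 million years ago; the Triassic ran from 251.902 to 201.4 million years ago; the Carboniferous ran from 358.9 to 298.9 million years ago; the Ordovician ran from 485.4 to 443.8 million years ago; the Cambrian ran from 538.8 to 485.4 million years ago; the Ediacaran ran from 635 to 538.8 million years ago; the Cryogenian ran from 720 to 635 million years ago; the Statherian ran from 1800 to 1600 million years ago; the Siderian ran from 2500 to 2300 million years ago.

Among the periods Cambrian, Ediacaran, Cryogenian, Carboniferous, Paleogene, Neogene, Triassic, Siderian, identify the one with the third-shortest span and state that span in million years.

Durations: Cambrian 53.4; Ediacaran 96.2; Cryogenian 85; Carboniferous 60; Paleogene 42.97; Neogene 20.45; Triassic 50.502; Siderian 200 Myr.
Sorted shortest-first: Neogene (20.45), Paleogene (42.97), Triassic (50.502), Cambrian (53.4), Carboniferous (60), Cryogenian (85), Ediacaran (96.2), Siderian (200).
The third shortest is Triassic at 50.502 Myr.

Triassic, 50.502 million years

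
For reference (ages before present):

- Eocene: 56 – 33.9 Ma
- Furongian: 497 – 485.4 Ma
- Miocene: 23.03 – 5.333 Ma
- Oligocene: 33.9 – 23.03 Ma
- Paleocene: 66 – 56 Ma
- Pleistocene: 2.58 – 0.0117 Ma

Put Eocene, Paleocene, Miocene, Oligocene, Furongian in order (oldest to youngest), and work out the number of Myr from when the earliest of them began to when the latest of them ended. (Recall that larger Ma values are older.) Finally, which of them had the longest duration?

From the excerpt: Eocene 56–33.9; Paleocene 66–56; Miocene 23.03–5.333; Oligocene 33.9–23.03; Furongian 497–485.4 (Ma).
Larger Ma is earlier, so the oldest is Furongian and the youngest is Miocene; oldest to youngest: Furongian, Paleocene, Eocene, Oligocene, Miocene.
Oldest start 497 minus youngest end 5.333 gives 491.667 Myr overall.
Individual lengths (start − end): Eocene 22.1; Furongian 11.6; Oligocene 10.87; Miocene 17.697; Paleocene 10. The largest is Eocene at 22.1 Myr.

Furongian, Paleocene, Eocene, Oligocene, Miocene; total span 491.667 Myr; longest is Eocene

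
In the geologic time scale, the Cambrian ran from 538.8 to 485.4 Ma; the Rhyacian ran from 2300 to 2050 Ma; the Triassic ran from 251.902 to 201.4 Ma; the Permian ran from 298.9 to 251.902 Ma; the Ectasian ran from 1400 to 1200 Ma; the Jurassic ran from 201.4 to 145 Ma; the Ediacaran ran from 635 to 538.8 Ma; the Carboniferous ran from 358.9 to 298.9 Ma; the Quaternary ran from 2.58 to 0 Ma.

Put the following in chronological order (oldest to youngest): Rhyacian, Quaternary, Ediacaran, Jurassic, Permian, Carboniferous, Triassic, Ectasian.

Rhyacian, then Ectasian, then Ediacaran, then Carboniferous, then Permian, then Triassic, then Jurassic, then Quaternary

Read off each span (Ma): Rhyacian 2300–2050; Quaternary 2.58–0; Ediacaran 635–538.8; Jurassic 201.4–145; Permian 298.9–251.902; Carboniferous 358.9–298.9; Triassic 251.902–201.4; Ectasian 1400–1200.
Larger Ma is older, so oldest→youngest is Rhyacian, Ectasian, Ediacaran, Carboniferous, Permian, Triassic, Jurassic, Quaternary.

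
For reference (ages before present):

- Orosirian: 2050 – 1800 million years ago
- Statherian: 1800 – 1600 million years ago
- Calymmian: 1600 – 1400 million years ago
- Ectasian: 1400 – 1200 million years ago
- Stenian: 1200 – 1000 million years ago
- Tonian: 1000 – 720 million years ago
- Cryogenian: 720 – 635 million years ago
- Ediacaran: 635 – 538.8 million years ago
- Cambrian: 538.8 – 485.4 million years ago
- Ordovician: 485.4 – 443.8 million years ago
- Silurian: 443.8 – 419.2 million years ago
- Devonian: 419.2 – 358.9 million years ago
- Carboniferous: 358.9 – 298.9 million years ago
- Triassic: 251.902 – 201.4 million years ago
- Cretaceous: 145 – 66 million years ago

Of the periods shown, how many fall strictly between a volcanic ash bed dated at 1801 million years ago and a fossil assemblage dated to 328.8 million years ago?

The older date is 1801 Ma and the younger is 328.8 Ma.
Periods with start < 1801 and end > 328.8 Ma: Statherian (1800–1600), Calymmian (1600–1400), Ectasian (1400–1200), Stenian (1200–1000), Tonian (1000–720), Cryogenian (720–635), Ediacaran (635–538.8), Cambrian (538.8–485.4), Ordovician (485.4–443.8), Silurian (443.8–419.2), Devonian (419.2–358.9).
That is 11 complete periods.

11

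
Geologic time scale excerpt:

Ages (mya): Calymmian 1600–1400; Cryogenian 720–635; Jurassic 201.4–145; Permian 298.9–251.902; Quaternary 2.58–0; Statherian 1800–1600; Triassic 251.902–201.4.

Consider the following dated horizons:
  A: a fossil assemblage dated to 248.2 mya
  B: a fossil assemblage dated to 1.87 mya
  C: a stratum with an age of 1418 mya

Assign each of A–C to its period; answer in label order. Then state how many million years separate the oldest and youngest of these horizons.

A — Triassic; B — Quaternary; C — Calymmian; span 1416.13 million years

A: 248.2 Ma lies in 251.902–201.4 Ma, so Triassic.
B: 1.87 Ma lies in 2.58–0 Ma, so Quaternary.
C: 1418 Ma lies in 1600–1400 Ma, so Calymmian.
Oldest = 1418 Ma, youngest = 1.87 Ma → span 1416.13 Myr.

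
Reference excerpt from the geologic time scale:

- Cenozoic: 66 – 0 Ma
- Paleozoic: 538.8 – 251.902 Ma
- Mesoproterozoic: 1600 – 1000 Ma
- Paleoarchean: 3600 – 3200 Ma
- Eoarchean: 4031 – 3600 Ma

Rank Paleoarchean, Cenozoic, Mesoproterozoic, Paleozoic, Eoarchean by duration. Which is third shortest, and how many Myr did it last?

Paleoarchean, 400 million years

Durations: Paleoarchean 400; Cenozoic 66; Mesoproterozoic 600; Paleozoic 286.898; Eoarchean 431 Myr.
Sorted shortest-first: Cenozoic (66), Paleozoic (286.898), Paleoarchean (400), Eoarchean (431), Mesoproterozoic (600).
The third shortest is Paleoarchean at 400 Myr.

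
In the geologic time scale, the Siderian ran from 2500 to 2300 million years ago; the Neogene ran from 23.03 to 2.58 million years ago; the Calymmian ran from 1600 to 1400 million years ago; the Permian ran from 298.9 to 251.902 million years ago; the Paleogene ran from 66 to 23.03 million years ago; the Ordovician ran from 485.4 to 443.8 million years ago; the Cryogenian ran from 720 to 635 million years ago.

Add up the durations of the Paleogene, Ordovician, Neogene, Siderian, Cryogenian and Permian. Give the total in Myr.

437.018 million years

Duration is start − end for each: (66 − 23.03) + (485.4 − 443.8) + (23.03 − 2.58) + (2500 − 2300) + (720 − 635) + (298.9 − 251.902).
That is 42.97 + 41.6 + 20.45 + 200 + 85 + 46.998, which totals 437.018 million years.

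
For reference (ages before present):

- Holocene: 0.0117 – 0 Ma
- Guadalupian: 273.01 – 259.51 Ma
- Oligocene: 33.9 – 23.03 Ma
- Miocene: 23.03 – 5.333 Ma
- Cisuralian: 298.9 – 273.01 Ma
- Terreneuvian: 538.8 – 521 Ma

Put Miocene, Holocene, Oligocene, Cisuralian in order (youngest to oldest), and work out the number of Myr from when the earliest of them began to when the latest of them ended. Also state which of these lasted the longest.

Holocene, Miocene, Oligocene, Cisuralian; total span 298.9 Myr; longest is Cisuralian

Start ages (Ma): Cisuralian 298.9, Oligocene 33.9, Miocene 23.03, Holocene 0.0117.
Ordered youngest to oldest: Holocene, Miocene, Oligocene, Cisuralian.
Span = 298.9 − 0 = 298.9 Myr.
Durations: Cisuralian 25.89, Oligocene 10.87, Holocene 0.0117, Miocene 17.697 → longest is Cisuralian (25.89 Myr).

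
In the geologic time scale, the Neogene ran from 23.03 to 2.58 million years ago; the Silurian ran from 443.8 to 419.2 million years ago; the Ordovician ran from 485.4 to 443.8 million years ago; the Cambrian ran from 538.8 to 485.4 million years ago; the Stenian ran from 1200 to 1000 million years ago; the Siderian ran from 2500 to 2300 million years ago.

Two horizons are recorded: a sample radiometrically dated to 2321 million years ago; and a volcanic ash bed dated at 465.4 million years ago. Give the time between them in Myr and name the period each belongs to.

1855.6 million years apart; the first in the Siderian, the second in the Ordovician

Elapsed time: 2321 − 465.4 = 1855.6 Myr.
2321 Ma lies within 2500–2300 Ma: Siderian.
465.4 Ma lies within 485.4–443.8 Ma: Ordovician.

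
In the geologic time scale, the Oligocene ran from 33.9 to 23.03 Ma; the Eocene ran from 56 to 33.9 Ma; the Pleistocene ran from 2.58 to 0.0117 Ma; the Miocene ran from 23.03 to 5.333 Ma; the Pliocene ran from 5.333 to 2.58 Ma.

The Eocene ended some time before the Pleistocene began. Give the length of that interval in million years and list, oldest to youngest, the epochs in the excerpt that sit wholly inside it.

The Eocene closes at 33.9 Ma and the Pleistocene opens at 2.58 Ma, so the interval is 33.9 − 2.58 = 31.32 Myr.
An epoch fits inside if it starts at or after 33.9 Ma and ends at or before 2.58 Ma; oldest first that gives Oligocene, Miocene, Pliocene.

31.32 million years; Oligocene, Miocene, Pliocene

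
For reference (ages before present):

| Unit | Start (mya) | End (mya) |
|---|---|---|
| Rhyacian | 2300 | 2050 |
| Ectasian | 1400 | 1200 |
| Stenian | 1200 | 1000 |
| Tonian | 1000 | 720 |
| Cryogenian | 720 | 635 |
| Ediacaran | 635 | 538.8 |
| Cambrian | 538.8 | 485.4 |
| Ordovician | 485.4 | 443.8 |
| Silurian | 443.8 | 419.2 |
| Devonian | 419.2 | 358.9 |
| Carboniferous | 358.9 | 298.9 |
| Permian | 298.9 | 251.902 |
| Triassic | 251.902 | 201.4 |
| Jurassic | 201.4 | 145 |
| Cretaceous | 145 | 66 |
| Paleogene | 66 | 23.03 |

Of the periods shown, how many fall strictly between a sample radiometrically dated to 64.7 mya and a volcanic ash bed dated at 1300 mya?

The older date is 1300 Ma and the younger is 64.7 Ma.
Periods with start < 1300 and end > 64.7 Ma: Stenian (1200–1000), Tonian (1000–720), Cryogenian (720–635), Ediacaran (635–538.8), Cambrian (538.8–485.4), Ordovician (485.4–443.8), Silurian (443.8–419.2), Devonian (419.2–358.9), Carboniferous (358.9–298.9), Permian (298.9–251.902), Triassic (251.902–201.4), Jurassic (201.4–145), Cretaceous (145–66).
That is 13 complete periods.

13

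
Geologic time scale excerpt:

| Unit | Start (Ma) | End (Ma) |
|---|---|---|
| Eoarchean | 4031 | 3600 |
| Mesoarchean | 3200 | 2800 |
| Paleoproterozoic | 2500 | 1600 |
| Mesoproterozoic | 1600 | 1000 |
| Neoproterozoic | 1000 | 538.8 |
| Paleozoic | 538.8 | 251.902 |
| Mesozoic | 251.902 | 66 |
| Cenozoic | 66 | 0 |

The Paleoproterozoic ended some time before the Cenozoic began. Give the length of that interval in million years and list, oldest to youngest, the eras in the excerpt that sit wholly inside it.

The Paleoproterozoic closes at 1600 Ma and the Cenozoic opens at 66 Ma, so the interval is 1600 − 66 = 1534 Myr.
An era fits inside if it starts at or after 1600 Ma and ends at or before 66 Ma; oldest first that gives Mesoproterozoic, Neoproterozoic, Paleozoic, Mesozoic.

1534 million years; Mesoproterozoic, Neoproterozoic, Paleozoic, Mesozoic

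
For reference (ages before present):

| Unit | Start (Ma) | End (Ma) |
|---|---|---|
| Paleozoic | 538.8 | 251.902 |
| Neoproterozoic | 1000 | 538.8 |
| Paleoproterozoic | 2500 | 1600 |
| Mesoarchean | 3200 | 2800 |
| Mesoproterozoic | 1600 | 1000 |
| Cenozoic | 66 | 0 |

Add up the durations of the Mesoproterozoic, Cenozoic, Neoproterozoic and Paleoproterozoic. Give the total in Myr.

2027.2 million years

Each duration: Mesoproterozoic = 600; Cenozoic = 66; Neoproterozoic = 461.2; Paleoproterozoic = 900.
Sum: 600 + 66 + 461.2 + 900 = 2027.2 Myr.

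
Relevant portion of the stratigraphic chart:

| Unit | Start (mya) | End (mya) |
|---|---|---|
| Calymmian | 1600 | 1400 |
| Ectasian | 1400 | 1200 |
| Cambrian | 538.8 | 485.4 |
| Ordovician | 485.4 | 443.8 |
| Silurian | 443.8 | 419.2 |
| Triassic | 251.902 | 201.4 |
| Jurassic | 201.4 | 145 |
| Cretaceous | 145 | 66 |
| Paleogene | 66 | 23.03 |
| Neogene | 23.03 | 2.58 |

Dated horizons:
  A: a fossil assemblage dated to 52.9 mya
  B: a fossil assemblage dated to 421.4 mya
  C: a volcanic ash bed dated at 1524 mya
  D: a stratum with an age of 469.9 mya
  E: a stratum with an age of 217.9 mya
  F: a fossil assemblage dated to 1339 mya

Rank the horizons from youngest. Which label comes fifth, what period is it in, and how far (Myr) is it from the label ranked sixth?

F, in the Ectasian; 185 million years to C

Smaller Ma means younger, so youngest first: A 52.9 < E 217.9 < B 421.4 < D 469.9 < F 1339 < C 1524.
Counting 5 along gives F (1339 Ma); the excerpt puts that inside the Ectasian, 1400–1200 Ma.
Next in line is C (1524 Ma), and 1524 − 1339 = 185 Myr.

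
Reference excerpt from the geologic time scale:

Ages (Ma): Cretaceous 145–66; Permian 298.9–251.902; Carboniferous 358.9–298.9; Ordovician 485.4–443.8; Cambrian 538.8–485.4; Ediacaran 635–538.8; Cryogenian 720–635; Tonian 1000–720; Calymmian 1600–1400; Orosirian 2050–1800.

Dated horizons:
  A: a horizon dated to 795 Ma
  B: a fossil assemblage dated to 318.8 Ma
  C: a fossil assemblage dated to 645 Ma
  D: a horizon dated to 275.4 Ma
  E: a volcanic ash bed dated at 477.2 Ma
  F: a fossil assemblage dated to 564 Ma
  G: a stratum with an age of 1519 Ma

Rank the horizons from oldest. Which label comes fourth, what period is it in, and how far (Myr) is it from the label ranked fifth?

F, in the Ediacaran; 86.8 million years to E

Sorted oldest-first by Ma: G (1519), A (795), C (645), F (564), E (477.2), B (318.8), D (275.4).
The fourth oldest is F at 564 Ma, which lies in 635–538.8 Ma: the Ediacaran.
The fifth oldest is E at 477.2 Ma; separation = |564 − 477.2| = 86.8 Myr.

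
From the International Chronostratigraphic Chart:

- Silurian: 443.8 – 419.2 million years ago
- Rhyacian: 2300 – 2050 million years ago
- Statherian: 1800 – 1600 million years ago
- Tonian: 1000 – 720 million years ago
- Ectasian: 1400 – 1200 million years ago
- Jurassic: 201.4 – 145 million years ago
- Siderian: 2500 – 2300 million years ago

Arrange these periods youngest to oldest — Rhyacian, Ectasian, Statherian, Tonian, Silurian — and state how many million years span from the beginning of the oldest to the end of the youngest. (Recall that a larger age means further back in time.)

Start ages (Ma): Rhyacian 2300, Statherian 1800, Ectasian 1400, Tonian 1000, Silurian 443.8.
Ordered youngest to oldest: Silurian, Tonian, Ectasian, Statherian, Rhyacian.
Span = 2300 − 419.2 = 1880.8 Myr.

Silurian → Tonian → Ectasian → Statherian → Rhyacian; total span 1880.8 Myr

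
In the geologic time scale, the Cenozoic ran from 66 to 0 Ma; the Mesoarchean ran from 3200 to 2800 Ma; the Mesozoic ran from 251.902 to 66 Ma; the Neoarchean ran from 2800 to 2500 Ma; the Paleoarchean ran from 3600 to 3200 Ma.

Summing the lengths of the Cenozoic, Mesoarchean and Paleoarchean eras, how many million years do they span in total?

Each duration: Cenozoic = 66; Mesoarchean = 400; Paleoarchean = 400.
Sum: 66 + 400 + 400 = 866 Myr.

866 million years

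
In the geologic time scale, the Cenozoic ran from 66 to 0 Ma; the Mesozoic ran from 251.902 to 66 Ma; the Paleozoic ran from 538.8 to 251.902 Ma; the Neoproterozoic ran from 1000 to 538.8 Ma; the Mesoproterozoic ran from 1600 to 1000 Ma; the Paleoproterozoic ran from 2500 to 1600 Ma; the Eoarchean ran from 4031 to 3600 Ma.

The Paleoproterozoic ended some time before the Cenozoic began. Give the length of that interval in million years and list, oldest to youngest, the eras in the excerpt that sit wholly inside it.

1534 million years; Mesoproterozoic, Neoproterozoic, Paleozoic, Mesozoic

End of Paleoproterozoic = 1600 Ma; start of Cenozoic = 66 Ma.
Gap = 1600 − 66 = 1534 Myr.
Eras wholly inside 1600–66 Ma: Mesoproterozoic (1600–1000), Neoproterozoic (1000–538.8), Paleozoic (538.8–251.902), Mesozoic (251.902–66).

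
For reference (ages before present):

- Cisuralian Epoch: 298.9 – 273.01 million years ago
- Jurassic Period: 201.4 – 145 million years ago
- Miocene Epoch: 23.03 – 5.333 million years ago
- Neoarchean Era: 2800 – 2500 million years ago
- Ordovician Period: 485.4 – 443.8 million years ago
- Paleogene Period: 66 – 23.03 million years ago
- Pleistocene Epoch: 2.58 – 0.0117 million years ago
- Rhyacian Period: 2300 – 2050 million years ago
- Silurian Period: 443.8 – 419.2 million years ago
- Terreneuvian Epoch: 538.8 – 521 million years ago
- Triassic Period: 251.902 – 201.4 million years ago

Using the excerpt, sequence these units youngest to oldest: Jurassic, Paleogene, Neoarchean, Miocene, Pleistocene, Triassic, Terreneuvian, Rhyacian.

Read off each span (Ma): Jurassic 201.4–145; Paleogene 66–23.03; Neoarchean 2800–2500; Miocene 23.03–5.333; Pleistocene 2.58–0.0117; Triassic 251.902–201.4; Terreneuvian 538.8–521; Rhyacian 2300–2050.
Larger Ma is older, so oldest→youngest is Neoarchean, Rhyacian, Terreneuvian, Triassic, Jurassic, Paleogene, Miocene, Pleistocene; reverse it for youngest→oldest.

Pleistocene → Miocene → Paleogene → Jurassic → Triassic → Terreneuvian → Rhyacian → Neoarchean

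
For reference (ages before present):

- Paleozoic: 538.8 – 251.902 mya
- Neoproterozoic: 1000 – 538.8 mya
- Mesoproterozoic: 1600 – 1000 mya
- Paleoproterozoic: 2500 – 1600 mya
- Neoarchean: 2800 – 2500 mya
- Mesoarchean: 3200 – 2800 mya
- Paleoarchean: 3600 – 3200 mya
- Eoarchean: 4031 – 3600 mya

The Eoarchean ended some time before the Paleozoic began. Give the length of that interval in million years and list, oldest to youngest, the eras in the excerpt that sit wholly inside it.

3061.2 million years; Paleoarchean, Mesoarchean, Neoarchean, Paleoproterozoic, Mesoproterozoic, Neoproterozoic

End of Eoarchean = 3600 Ma; start of Paleozoic = 538.8 Ma.
Gap = 3600 − 538.8 = 3061.2 Myr.
Eras wholly inside 3600–538.8 Ma: Paleoarchean (3600–3200), Mesoarchean (3200–2800), Neoarchean (2800–2500), Paleoproterozoic (2500–1600), Mesoproterozoic (1600–1000), Neoproterozoic (1000–538.8).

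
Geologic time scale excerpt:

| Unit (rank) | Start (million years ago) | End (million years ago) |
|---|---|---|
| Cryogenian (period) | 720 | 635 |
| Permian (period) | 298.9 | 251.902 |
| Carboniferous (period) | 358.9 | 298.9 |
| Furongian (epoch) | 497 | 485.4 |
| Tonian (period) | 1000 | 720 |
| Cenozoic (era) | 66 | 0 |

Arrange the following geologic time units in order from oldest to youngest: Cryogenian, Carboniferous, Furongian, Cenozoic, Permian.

Sorting by start age (descending Ma, since larger Ma = older): Cryogenian start 720, Furongian start 497, Carboniferous start 358.9, Permian start 298.9, Cenozoic start 66.

Cryogenian, Furongian, Carboniferous, Permian, Cenozoic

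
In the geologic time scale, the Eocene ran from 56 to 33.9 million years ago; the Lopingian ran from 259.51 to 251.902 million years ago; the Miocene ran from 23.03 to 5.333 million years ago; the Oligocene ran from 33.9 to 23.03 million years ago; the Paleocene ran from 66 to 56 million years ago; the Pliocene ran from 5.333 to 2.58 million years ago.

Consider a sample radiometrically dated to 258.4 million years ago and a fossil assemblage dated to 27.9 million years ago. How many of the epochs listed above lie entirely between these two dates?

2

258.4 Ma sits inside the Lopingian (259.51–251.902) and 27.9 Ma inside the Oligocene (33.9–23.03); neither of those is wholly between the two dates.
The listed epochs lying completely between them are Paleocene, Eocene — 2 in all.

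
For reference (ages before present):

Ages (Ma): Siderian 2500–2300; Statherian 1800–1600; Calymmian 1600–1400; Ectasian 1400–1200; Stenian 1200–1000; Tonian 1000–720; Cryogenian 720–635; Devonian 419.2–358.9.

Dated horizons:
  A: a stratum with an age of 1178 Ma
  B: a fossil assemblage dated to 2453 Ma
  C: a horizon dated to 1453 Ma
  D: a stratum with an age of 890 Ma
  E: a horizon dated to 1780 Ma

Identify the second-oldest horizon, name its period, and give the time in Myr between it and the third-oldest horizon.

E, in the Statherian; 327 million years to C

Sorted oldest-first by Ma: B (2453), E (1780), C (1453), A (1178), D (890).
The second oldest is E at 1780 Ma, which lies in 1800–1600 Ma: the Statherian.
The third oldest is C at 1453 Ma; separation = |1780 − 1453| = 327 Myr.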